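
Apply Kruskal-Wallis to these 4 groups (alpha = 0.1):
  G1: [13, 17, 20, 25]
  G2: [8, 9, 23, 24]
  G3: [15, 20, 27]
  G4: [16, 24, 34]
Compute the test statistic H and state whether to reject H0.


Step 1: Combine all N = 14 observations and assign midranks.
sorted (value, group, rank): (8,G2,1), (9,G2,2), (13,G1,3), (15,G3,4), (16,G4,5), (17,G1,6), (20,G1,7.5), (20,G3,7.5), (23,G2,9), (24,G2,10.5), (24,G4,10.5), (25,G1,12), (27,G3,13), (34,G4,14)
Step 2: Sum ranks within each group.
R_1 = 28.5 (n_1 = 4)
R_2 = 22.5 (n_2 = 4)
R_3 = 24.5 (n_3 = 3)
R_4 = 29.5 (n_4 = 3)
Step 3: H = 12/(N(N+1)) * sum(R_i^2/n_i) - 3(N+1)
     = 12/(14*15) * (28.5^2/4 + 22.5^2/4 + 24.5^2/3 + 29.5^2/3) - 3*15
     = 0.057143 * 819.792 - 45
     = 1.845238.
Step 4: Ties present; correction factor C = 1 - 12/(14^3 - 14) = 0.995604. Corrected H = 1.845238 / 0.995604 = 1.853385.
Step 5: Under H0, H ~ chi^2(3); p-value = 0.603387.
Step 6: alpha = 0.1. fail to reject H0.

H = 1.8534, df = 3, p = 0.603387, fail to reject H0.


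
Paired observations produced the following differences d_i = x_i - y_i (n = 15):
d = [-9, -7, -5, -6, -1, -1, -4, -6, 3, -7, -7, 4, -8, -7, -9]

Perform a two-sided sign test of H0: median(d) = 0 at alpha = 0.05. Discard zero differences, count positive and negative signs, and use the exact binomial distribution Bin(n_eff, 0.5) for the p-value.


Step 1: Discard zero differences. Original n = 15; n_eff = number of nonzero differences = 15.
Nonzero differences (with sign): -9, -7, -5, -6, -1, -1, -4, -6, +3, -7, -7, +4, -8, -7, -9
Step 2: Count signs: positive = 2, negative = 13.
Step 3: Under H0: P(positive) = 0.5, so the number of positives S ~ Bin(15, 0.5).
Step 4: Two-sided exact p-value = sum of Bin(15,0.5) probabilities at or below the observed probability = 0.007385.
Step 5: alpha = 0.05. reject H0.

n_eff = 15, pos = 2, neg = 13, p = 0.007385, reject H0.


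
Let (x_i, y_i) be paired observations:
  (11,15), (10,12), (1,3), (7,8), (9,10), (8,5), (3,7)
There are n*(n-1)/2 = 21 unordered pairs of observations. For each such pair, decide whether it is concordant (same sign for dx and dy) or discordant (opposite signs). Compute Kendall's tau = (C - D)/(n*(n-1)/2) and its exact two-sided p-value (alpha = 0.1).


Step 1: Enumerate the 21 unordered pairs (i,j) with i<j and classify each by sign(x_j-x_i) * sign(y_j-y_i).
  (1,2):dx=-1,dy=-3->C; (1,3):dx=-10,dy=-12->C; (1,4):dx=-4,dy=-7->C; (1,5):dx=-2,dy=-5->C
  (1,6):dx=-3,dy=-10->C; (1,7):dx=-8,dy=-8->C; (2,3):dx=-9,dy=-9->C; (2,4):dx=-3,dy=-4->C
  (2,5):dx=-1,dy=-2->C; (2,6):dx=-2,dy=-7->C; (2,7):dx=-7,dy=-5->C; (3,4):dx=+6,dy=+5->C
  (3,5):dx=+8,dy=+7->C; (3,6):dx=+7,dy=+2->C; (3,7):dx=+2,dy=+4->C; (4,5):dx=+2,dy=+2->C
  (4,6):dx=+1,dy=-3->D; (4,7):dx=-4,dy=-1->C; (5,6):dx=-1,dy=-5->C; (5,7):dx=-6,dy=-3->C
  (6,7):dx=-5,dy=+2->D
Step 2: C = 19, D = 2, total pairs = 21.
Step 3: tau = (C - D)/(n(n-1)/2) = (19 - 2)/21 = 0.809524.
Step 4: Exact two-sided p-value (enumerate n! = 5040 permutations of y under H0): p = 0.010714.
Step 5: alpha = 0.1. reject H0.

tau_b = 0.8095 (C=19, D=2), p = 0.010714, reject H0.


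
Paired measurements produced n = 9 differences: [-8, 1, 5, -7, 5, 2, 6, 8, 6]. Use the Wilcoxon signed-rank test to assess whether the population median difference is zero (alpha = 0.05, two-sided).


Step 1: Drop any zero differences (none here) and take |d_i|.
|d| = [8, 1, 5, 7, 5, 2, 6, 8, 6]
Step 2: Midrank |d_i| (ties get averaged ranks).
ranks: |8|->8.5, |1|->1, |5|->3.5, |7|->7, |5|->3.5, |2|->2, |6|->5.5, |8|->8.5, |6|->5.5
Step 3: Attach original signs; sum ranks with positive sign and with negative sign.
W+ = 1 + 3.5 + 3.5 + 2 + 5.5 + 8.5 + 5.5 = 29.5
W- = 8.5 + 7 = 15.5
(Check: W+ + W- = 45 should equal n(n+1)/2 = 45.)
Step 4: Test statistic W = min(W+, W-) = 15.5.
Step 5: Ties in |d|, so use the tie-corrected normal approximation.
        E[W] = n(n+1)/4 = 9*10/4 = 22.5.
        Tie groups: |d|=5 (t=2), |d|=6 (t=2), |d|=8 (t=2); sum(t^3 - t) = 18.
        Var[W] = n(n+1)(2n+1)/24 - sum(t^3-t)/48 = 1710/24 - 18/48 = 70.875.
        z = (W - E[W]) / sqrt(Var[W]) = (15.5 - 22.5) / 8.4187 = -0.8315.
        Two-sided p = 2*Phi(z) = 0.405703.
Step 6: alpha = 0.05. fail to reject H0.

W+ = 29.5, W- = 15.5, W = min = 15.5, p = 0.405703, fail to reject H0.


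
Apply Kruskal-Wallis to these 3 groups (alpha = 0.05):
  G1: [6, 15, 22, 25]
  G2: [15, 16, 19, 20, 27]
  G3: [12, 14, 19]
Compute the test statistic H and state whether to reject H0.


Step 1: Combine all N = 12 observations and assign midranks.
sorted (value, group, rank): (6,G1,1), (12,G3,2), (14,G3,3), (15,G1,4.5), (15,G2,4.5), (16,G2,6), (19,G2,7.5), (19,G3,7.5), (20,G2,9), (22,G1,10), (25,G1,11), (27,G2,12)
Step 2: Sum ranks within each group.
R_1 = 26.5 (n_1 = 4)
R_2 = 39 (n_2 = 5)
R_3 = 12.5 (n_3 = 3)
Step 3: H = 12/(N(N+1)) * sum(R_i^2/n_i) - 3(N+1)
     = 12/(12*13) * (26.5^2/4 + 39^2/5 + 12.5^2/3) - 3*13
     = 0.076923 * 531.846 - 39
     = 1.911218.
Step 4: Ties present; correction factor C = 1 - 12/(12^3 - 12) = 0.993007. Corrected H = 1.911218 / 0.993007 = 1.924677.
Step 5: Under H0, H ~ chi^2(2); p-value = 0.381998.
Step 6: alpha = 0.05. fail to reject H0.

H = 1.9247, df = 2, p = 0.381998, fail to reject H0.


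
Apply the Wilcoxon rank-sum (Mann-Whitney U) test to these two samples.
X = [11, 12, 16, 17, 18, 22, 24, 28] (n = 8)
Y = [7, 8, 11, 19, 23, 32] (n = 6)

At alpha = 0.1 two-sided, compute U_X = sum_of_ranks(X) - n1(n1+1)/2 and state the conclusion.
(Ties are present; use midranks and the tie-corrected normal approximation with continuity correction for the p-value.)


Step 1: Combine and sort all 14 observations; assign midranks.
sorted (value, group): (7,Y), (8,Y), (11,X), (11,Y), (12,X), (16,X), (17,X), (18,X), (19,Y), (22,X), (23,Y), (24,X), (28,X), (32,Y)
ranks: 7->1, 8->2, 11->3.5, 11->3.5, 12->5, 16->6, 17->7, 18->8, 19->9, 22->10, 23->11, 24->12, 28->13, 32->14
Step 2: Rank sum for X: R1 = 3.5 + 5 + 6 + 7 + 8 + 10 + 12 + 13 = 64.5.
Step 3: U_X = R1 - n1(n1+1)/2 = 64.5 - 8*9/2 = 64.5 - 36 = 28.5.
       U_Y = n1*n2 - U_X = 48 - 28.5 = 19.5.
Step 4: Ties are present, so use the tie-corrected normal approximation (with continuity correction) for the p-value.
Step 5: p-value = 0.605180; compare to alpha = 0.1. fail to reject H0.

U_X = 28.5, p = 0.605180, fail to reject H0 at alpha = 0.1.


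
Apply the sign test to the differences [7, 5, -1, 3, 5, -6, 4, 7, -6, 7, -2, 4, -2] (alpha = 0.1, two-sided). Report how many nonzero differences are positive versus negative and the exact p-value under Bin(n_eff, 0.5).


Step 1: Discard zero differences. Original n = 13; n_eff = number of nonzero differences = 13.
Nonzero differences (with sign): +7, +5, -1, +3, +5, -6, +4, +7, -6, +7, -2, +4, -2
Step 2: Count signs: positive = 8, negative = 5.
Step 3: Under H0: P(positive) = 0.5, so the number of positives S ~ Bin(13, 0.5).
Step 4: Two-sided exact p-value = sum of Bin(13,0.5) probabilities at or below the observed probability = 0.581055.
Step 5: alpha = 0.1. fail to reject H0.

n_eff = 13, pos = 8, neg = 5, p = 0.581055, fail to reject H0.


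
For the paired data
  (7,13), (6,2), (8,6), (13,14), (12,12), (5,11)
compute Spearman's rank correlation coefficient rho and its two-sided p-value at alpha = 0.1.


Step 1: Rank x and y separately (midranks; no ties here).
rank(x): 7->3, 6->2, 8->4, 13->6, 12->5, 5->1
rank(y): 13->5, 2->1, 6->2, 14->6, 12->4, 11->3
Step 2: d_i = R_x(i) - R_y(i); compute d_i^2.
  (3-5)^2=4, (2-1)^2=1, (4-2)^2=4, (6-6)^2=0, (5-4)^2=1, (1-3)^2=4
sum(d^2) = 14.
Step 3: rho = 1 - 6*14 / (6*(6^2 - 1)) = 1 - 84/210 = 0.600000.
Step 4: Under H0, t = rho * sqrt((n-2)/(1-rho^2)) = 1.5000 ~ t(4).
Step 5: Two-sided p-value from the t-distribution with 4 df = 0.208000.
Step 6: alpha = 0.1. fail to reject H0.

rho = 0.6000, p = 0.208000, fail to reject H0 at alpha = 0.1.


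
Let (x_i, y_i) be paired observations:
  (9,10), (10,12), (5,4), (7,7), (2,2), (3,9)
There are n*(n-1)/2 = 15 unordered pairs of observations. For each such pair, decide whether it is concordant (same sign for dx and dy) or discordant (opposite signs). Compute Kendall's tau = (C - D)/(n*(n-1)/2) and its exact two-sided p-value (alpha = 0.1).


Step 1: Enumerate the 15 unordered pairs (i,j) with i<j and classify each by sign(x_j-x_i) * sign(y_j-y_i).
  (1,2):dx=+1,dy=+2->C; (1,3):dx=-4,dy=-6->C; (1,4):dx=-2,dy=-3->C; (1,5):dx=-7,dy=-8->C
  (1,6):dx=-6,dy=-1->C; (2,3):dx=-5,dy=-8->C; (2,4):dx=-3,dy=-5->C; (2,5):dx=-8,dy=-10->C
  (2,6):dx=-7,dy=-3->C; (3,4):dx=+2,dy=+3->C; (3,5):dx=-3,dy=-2->C; (3,6):dx=-2,dy=+5->D
  (4,5):dx=-5,dy=-5->C; (4,6):dx=-4,dy=+2->D; (5,6):dx=+1,dy=+7->C
Step 2: C = 13, D = 2, total pairs = 15.
Step 3: tau = (C - D)/(n(n-1)/2) = (13 - 2)/15 = 0.733333.
Step 4: Exact two-sided p-value (enumerate n! = 720 permutations of y under H0): p = 0.055556.
Step 5: alpha = 0.1. reject H0.

tau_b = 0.7333 (C=13, D=2), p = 0.055556, reject H0.


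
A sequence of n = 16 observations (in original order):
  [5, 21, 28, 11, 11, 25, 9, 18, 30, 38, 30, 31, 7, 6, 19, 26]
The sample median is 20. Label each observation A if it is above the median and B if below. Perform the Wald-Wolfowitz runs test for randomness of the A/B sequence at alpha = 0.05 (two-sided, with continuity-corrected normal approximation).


Step 1: Compute median = 20; label A = above, B = below.
Labels in order: BAABBABBAAAABBBA  (n_A = 8, n_B = 8)
Step 2: Count runs R = 8.
Step 3: Under H0 (random ordering), E[R] = 2*n_A*n_B/(n_A+n_B) + 1 = 2*8*8/16 + 1 = 9.0000.
        Var[R] = 2*n_A*n_B*(2*n_A*n_B - n_A - n_B) / ((n_A+n_B)^2 * (n_A+n_B-1)) = 14336/3840 = 3.7333.
        SD[R] = 1.9322.
Step 4: Continuity-corrected z = (R + 0.5 - E[R]) / SD[R] = (8 + 0.5 - 9.0000) / 1.9322 = -0.2588.
Step 5: Two-sided p-value via normal approximation = 2*(1 - Phi(|z|)) = 0.795809.
Step 6: alpha = 0.05. fail to reject H0.

R = 8, z = -0.2588, p = 0.795809, fail to reject H0.


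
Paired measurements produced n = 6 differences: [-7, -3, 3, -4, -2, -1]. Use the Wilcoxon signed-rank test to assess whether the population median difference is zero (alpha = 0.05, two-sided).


Step 1: Drop any zero differences (none here) and take |d_i|.
|d| = [7, 3, 3, 4, 2, 1]
Step 2: Midrank |d_i| (ties get averaged ranks).
ranks: |7|->6, |3|->3.5, |3|->3.5, |4|->5, |2|->2, |1|->1
Step 3: Attach original signs; sum ranks with positive sign and with negative sign.
W+ = 3.5 = 3.5
W- = 6 + 3.5 + 5 + 2 + 1 = 17.5
(Check: W+ + W- = 21 should equal n(n+1)/2 = 21.)
Step 4: Test statistic W = min(W+, W-) = 3.5.
Step 5: Ties in |d|, so use the tie-corrected normal approximation.
        E[W] = n(n+1)/4 = 6*7/4 = 10.5.
        Tie groups: |d|=3 (t=2); sum(t^3 - t) = 6.
        Var[W] = n(n+1)(2n+1)/24 - sum(t^3-t)/48 = 546/24 - 6/48 = 22.625.
        z = (W - E[W]) / sqrt(Var[W]) = (3.5 - 10.5) / 4.7566 = -1.4716.
        Two-sided p = 2*Phi(z) = 0.141116.
Step 6: alpha = 0.05. fail to reject H0.

W+ = 3.5, W- = 17.5, W = min = 3.5, p = 0.141116, fail to reject H0.


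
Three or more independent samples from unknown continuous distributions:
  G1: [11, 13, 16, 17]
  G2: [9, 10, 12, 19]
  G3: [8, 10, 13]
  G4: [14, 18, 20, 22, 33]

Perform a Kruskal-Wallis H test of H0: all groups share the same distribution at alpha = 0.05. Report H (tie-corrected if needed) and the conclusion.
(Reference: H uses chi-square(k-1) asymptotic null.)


Step 1: Combine all N = 16 observations and assign midranks.
sorted (value, group, rank): (8,G3,1), (9,G2,2), (10,G2,3.5), (10,G3,3.5), (11,G1,5), (12,G2,6), (13,G1,7.5), (13,G3,7.5), (14,G4,9), (16,G1,10), (17,G1,11), (18,G4,12), (19,G2,13), (20,G4,14), (22,G4,15), (33,G4,16)
Step 2: Sum ranks within each group.
R_1 = 33.5 (n_1 = 4)
R_2 = 24.5 (n_2 = 4)
R_3 = 12 (n_3 = 3)
R_4 = 66 (n_4 = 5)
Step 3: H = 12/(N(N+1)) * sum(R_i^2/n_i) - 3(N+1)
     = 12/(16*17) * (33.5^2/4 + 24.5^2/4 + 12^2/3 + 66^2/5) - 3*17
     = 0.044118 * 1349.83 - 51
     = 8.551103.
Step 4: Ties present; correction factor C = 1 - 12/(16^3 - 16) = 0.997059. Corrected H = 8.551103 / 0.997059 = 8.576327.
Step 5: Under H0, H ~ chi^2(3); p-value = 0.035488.
Step 6: alpha = 0.05. reject H0.

H = 8.5763, df = 3, p = 0.035488, reject H0.


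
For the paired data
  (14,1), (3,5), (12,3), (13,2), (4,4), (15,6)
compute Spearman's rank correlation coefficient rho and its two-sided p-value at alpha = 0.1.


Step 1: Rank x and y separately (midranks; no ties here).
rank(x): 14->5, 3->1, 12->3, 13->4, 4->2, 15->6
rank(y): 1->1, 5->5, 3->3, 2->2, 4->4, 6->6
Step 2: d_i = R_x(i) - R_y(i); compute d_i^2.
  (5-1)^2=16, (1-5)^2=16, (3-3)^2=0, (4-2)^2=4, (2-4)^2=4, (6-6)^2=0
sum(d^2) = 40.
Step 3: rho = 1 - 6*40 / (6*(6^2 - 1)) = 1 - 240/210 = -0.142857.
Step 4: Under H0, t = rho * sqrt((n-2)/(1-rho^2)) = -0.2887 ~ t(4).
Step 5: Two-sided p-value from the t-distribution with 4 df = 0.787172.
Step 6: alpha = 0.1. fail to reject H0.

rho = -0.1429, p = 0.787172, fail to reject H0 at alpha = 0.1.


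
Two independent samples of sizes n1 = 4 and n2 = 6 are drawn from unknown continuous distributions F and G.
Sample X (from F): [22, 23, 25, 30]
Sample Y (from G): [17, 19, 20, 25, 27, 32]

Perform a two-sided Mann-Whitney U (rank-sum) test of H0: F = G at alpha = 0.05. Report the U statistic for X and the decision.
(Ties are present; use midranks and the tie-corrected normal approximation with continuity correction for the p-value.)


Step 1: Combine and sort all 10 observations; assign midranks.
sorted (value, group): (17,Y), (19,Y), (20,Y), (22,X), (23,X), (25,X), (25,Y), (27,Y), (30,X), (32,Y)
ranks: 17->1, 19->2, 20->3, 22->4, 23->5, 25->6.5, 25->6.5, 27->8, 30->9, 32->10
Step 2: Rank sum for X: R1 = 4 + 5 + 6.5 + 9 = 24.5.
Step 3: U_X = R1 - n1(n1+1)/2 = 24.5 - 4*5/2 = 24.5 - 10 = 14.5.
       U_Y = n1*n2 - U_X = 24 - 14.5 = 9.5.
Step 4: Ties are present, so use the tie-corrected normal approximation (with continuity correction) for the p-value.
Step 5: p-value = 0.668870; compare to alpha = 0.05. fail to reject H0.

U_X = 14.5, p = 0.668870, fail to reject H0 at alpha = 0.05.


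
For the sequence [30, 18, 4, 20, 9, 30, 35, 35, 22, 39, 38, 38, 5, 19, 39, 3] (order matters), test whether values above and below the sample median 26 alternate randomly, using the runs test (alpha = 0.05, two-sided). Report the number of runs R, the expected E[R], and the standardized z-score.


Step 1: Compute median = 26; label A = above, B = below.
Labels in order: ABBBBAAABAAABBAB  (n_A = 8, n_B = 8)
Step 2: Count runs R = 8.
Step 3: Under H0 (random ordering), E[R] = 2*n_A*n_B/(n_A+n_B) + 1 = 2*8*8/16 + 1 = 9.0000.
        Var[R] = 2*n_A*n_B*(2*n_A*n_B - n_A - n_B) / ((n_A+n_B)^2 * (n_A+n_B-1)) = 14336/3840 = 3.7333.
        SD[R] = 1.9322.
Step 4: Continuity-corrected z = (R + 0.5 - E[R]) / SD[R] = (8 + 0.5 - 9.0000) / 1.9322 = -0.2588.
Step 5: Two-sided p-value via normal approximation = 2*(1 - Phi(|z|)) = 0.795809.
Step 6: alpha = 0.05. fail to reject H0.

R = 8, z = -0.2588, p = 0.795809, fail to reject H0.


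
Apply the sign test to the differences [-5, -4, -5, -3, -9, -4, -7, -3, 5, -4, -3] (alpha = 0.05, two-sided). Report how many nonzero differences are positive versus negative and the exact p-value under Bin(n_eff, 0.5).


Step 1: Discard zero differences. Original n = 11; n_eff = number of nonzero differences = 11.
Nonzero differences (with sign): -5, -4, -5, -3, -9, -4, -7, -3, +5, -4, -3
Step 2: Count signs: positive = 1, negative = 10.
Step 3: Under H0: P(positive) = 0.5, so the number of positives S ~ Bin(11, 0.5).
Step 4: Two-sided exact p-value = sum of Bin(11,0.5) probabilities at or below the observed probability = 0.011719.
Step 5: alpha = 0.05. reject H0.

n_eff = 11, pos = 1, neg = 10, p = 0.011719, reject H0.


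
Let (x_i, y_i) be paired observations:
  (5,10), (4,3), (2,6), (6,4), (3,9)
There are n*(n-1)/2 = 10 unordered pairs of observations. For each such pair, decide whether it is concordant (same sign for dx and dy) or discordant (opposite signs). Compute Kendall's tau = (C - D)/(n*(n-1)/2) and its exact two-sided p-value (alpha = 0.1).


Step 1: Enumerate the 10 unordered pairs (i,j) with i<j and classify each by sign(x_j-x_i) * sign(y_j-y_i).
  (1,2):dx=-1,dy=-7->C; (1,3):dx=-3,dy=-4->C; (1,4):dx=+1,dy=-6->D; (1,5):dx=-2,dy=-1->C
  (2,3):dx=-2,dy=+3->D; (2,4):dx=+2,dy=+1->C; (2,5):dx=-1,dy=+6->D; (3,4):dx=+4,dy=-2->D
  (3,5):dx=+1,dy=+3->C; (4,5):dx=-3,dy=+5->D
Step 2: C = 5, D = 5, total pairs = 10.
Step 3: tau = (C - D)/(n(n-1)/2) = (5 - 5)/10 = 0.000000.
Step 4: Exact two-sided p-value (enumerate n! = 120 permutations of y under H0): p = 1.000000.
Step 5: alpha = 0.1. fail to reject H0.

tau_b = 0.0000 (C=5, D=5), p = 1.000000, fail to reject H0.


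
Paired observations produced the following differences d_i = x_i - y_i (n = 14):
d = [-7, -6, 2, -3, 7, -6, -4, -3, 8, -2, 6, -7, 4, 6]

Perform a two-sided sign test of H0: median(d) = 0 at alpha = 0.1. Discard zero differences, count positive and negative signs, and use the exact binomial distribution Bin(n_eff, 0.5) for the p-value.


Step 1: Discard zero differences. Original n = 14; n_eff = number of nonzero differences = 14.
Nonzero differences (with sign): -7, -6, +2, -3, +7, -6, -4, -3, +8, -2, +6, -7, +4, +6
Step 2: Count signs: positive = 6, negative = 8.
Step 3: Under H0: P(positive) = 0.5, so the number of positives S ~ Bin(14, 0.5).
Step 4: Two-sided exact p-value = sum of Bin(14,0.5) probabilities at or below the observed probability = 0.790527.
Step 5: alpha = 0.1. fail to reject H0.

n_eff = 14, pos = 6, neg = 8, p = 0.790527, fail to reject H0.


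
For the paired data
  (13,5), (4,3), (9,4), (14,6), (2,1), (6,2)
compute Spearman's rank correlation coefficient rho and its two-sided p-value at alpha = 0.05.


Step 1: Rank x and y separately (midranks; no ties here).
rank(x): 13->5, 4->2, 9->4, 14->6, 2->1, 6->3
rank(y): 5->5, 3->3, 4->4, 6->6, 1->1, 2->2
Step 2: d_i = R_x(i) - R_y(i); compute d_i^2.
  (5-5)^2=0, (2-3)^2=1, (4-4)^2=0, (6-6)^2=0, (1-1)^2=0, (3-2)^2=1
sum(d^2) = 2.
Step 3: rho = 1 - 6*2 / (6*(6^2 - 1)) = 1 - 12/210 = 0.942857.
Step 4: Under H0, t = rho * sqrt((n-2)/(1-rho^2)) = 5.6595 ~ t(4).
Step 5: Two-sided p-value from the t-distribution with 4 df = 0.004805.
Step 6: alpha = 0.05. reject H0.

rho = 0.9429, p = 0.004805, reject H0 at alpha = 0.05.


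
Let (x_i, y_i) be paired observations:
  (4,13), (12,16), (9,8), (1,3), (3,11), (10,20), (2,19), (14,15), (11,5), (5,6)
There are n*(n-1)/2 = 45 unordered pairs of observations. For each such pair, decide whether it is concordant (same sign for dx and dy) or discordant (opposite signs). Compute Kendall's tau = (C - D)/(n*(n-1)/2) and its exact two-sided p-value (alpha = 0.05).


Step 1: Enumerate the 45 unordered pairs (i,j) with i<j and classify each by sign(x_j-x_i) * sign(y_j-y_i).
  (1,2):dx=+8,dy=+3->C; (1,3):dx=+5,dy=-5->D; (1,4):dx=-3,dy=-10->C; (1,5):dx=-1,dy=-2->C
  (1,6):dx=+6,dy=+7->C; (1,7):dx=-2,dy=+6->D; (1,8):dx=+10,dy=+2->C; (1,9):dx=+7,dy=-8->D
  (1,10):dx=+1,dy=-7->D; (2,3):dx=-3,dy=-8->C; (2,4):dx=-11,dy=-13->C; (2,5):dx=-9,dy=-5->C
  (2,6):dx=-2,dy=+4->D; (2,7):dx=-10,dy=+3->D; (2,8):dx=+2,dy=-1->D; (2,9):dx=-1,dy=-11->C
  (2,10):dx=-7,dy=-10->C; (3,4):dx=-8,dy=-5->C; (3,5):dx=-6,dy=+3->D; (3,6):dx=+1,dy=+12->C
  (3,7):dx=-7,dy=+11->D; (3,8):dx=+5,dy=+7->C; (3,9):dx=+2,dy=-3->D; (3,10):dx=-4,dy=-2->C
  (4,5):dx=+2,dy=+8->C; (4,6):dx=+9,dy=+17->C; (4,7):dx=+1,dy=+16->C; (4,8):dx=+13,dy=+12->C
  (4,9):dx=+10,dy=+2->C; (4,10):dx=+4,dy=+3->C; (5,6):dx=+7,dy=+9->C; (5,7):dx=-1,dy=+8->D
  (5,8):dx=+11,dy=+4->C; (5,9):dx=+8,dy=-6->D; (5,10):dx=+2,dy=-5->D; (6,7):dx=-8,dy=-1->C
  (6,8):dx=+4,dy=-5->D; (6,9):dx=+1,dy=-15->D; (6,10):dx=-5,dy=-14->C; (7,8):dx=+12,dy=-4->D
  (7,9):dx=+9,dy=-14->D; (7,10):dx=+3,dy=-13->D; (8,9):dx=-3,dy=-10->C; (8,10):dx=-9,dy=-9->C
  (9,10):dx=-6,dy=+1->D
Step 2: C = 26, D = 19, total pairs = 45.
Step 3: tau = (C - D)/(n(n-1)/2) = (26 - 19)/45 = 0.155556.
Step 4: Exact two-sided p-value (enumerate n! = 3628800 permutations of y under H0): p = 0.600654.
Step 5: alpha = 0.05. fail to reject H0.

tau_b = 0.1556 (C=26, D=19), p = 0.600654, fail to reject H0.


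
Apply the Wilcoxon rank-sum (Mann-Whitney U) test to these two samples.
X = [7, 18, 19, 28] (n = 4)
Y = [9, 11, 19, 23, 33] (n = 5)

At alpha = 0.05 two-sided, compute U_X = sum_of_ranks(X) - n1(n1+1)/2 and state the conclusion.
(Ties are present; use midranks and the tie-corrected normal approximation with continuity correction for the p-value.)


Step 1: Combine and sort all 9 observations; assign midranks.
sorted (value, group): (7,X), (9,Y), (11,Y), (18,X), (19,X), (19,Y), (23,Y), (28,X), (33,Y)
ranks: 7->1, 9->2, 11->3, 18->4, 19->5.5, 19->5.5, 23->7, 28->8, 33->9
Step 2: Rank sum for X: R1 = 1 + 4 + 5.5 + 8 = 18.5.
Step 3: U_X = R1 - n1(n1+1)/2 = 18.5 - 4*5/2 = 18.5 - 10 = 8.5.
       U_Y = n1*n2 - U_X = 20 - 8.5 = 11.5.
Step 4: Ties are present, so use the tie-corrected normal approximation (with continuity correction) for the p-value.
Step 5: p-value = 0.805701; compare to alpha = 0.05. fail to reject H0.

U_X = 8.5, p = 0.805701, fail to reject H0 at alpha = 0.05.


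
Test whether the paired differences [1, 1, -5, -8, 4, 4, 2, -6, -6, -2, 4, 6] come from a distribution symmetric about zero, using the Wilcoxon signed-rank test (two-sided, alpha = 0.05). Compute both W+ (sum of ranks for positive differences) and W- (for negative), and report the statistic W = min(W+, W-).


Step 1: Drop any zero differences (none here) and take |d_i|.
|d| = [1, 1, 5, 8, 4, 4, 2, 6, 6, 2, 4, 6]
Step 2: Midrank |d_i| (ties get averaged ranks).
ranks: |1|->1.5, |1|->1.5, |5|->8, |8|->12, |4|->6, |4|->6, |2|->3.5, |6|->10, |6|->10, |2|->3.5, |4|->6, |6|->10
Step 3: Attach original signs; sum ranks with positive sign and with negative sign.
W+ = 1.5 + 1.5 + 6 + 6 + 3.5 + 6 + 10 = 34.5
W- = 8 + 12 + 10 + 10 + 3.5 = 43.5
(Check: W+ + W- = 78 should equal n(n+1)/2 = 78.)
Step 4: Test statistic W = min(W+, W-) = 34.5.
Step 5: Ties in |d|, so use the tie-corrected normal approximation.
        E[W] = n(n+1)/4 = 12*13/4 = 39.
        Tie groups: |d|=1 (t=2), |d|=2 (t=2), |d|=4 (t=3), |d|=6 (t=3); sum(t^3 - t) = 60.
        Var[W] = n(n+1)(2n+1)/24 - sum(t^3-t)/48 = 3900/24 - 60/48 = 161.25.
        z = (W - E[W]) / sqrt(Var[W]) = (34.5 - 39) / 12.6984 = -0.3544.
        Two-sided p = 2*Phi(z) = 0.723058.
Step 6: alpha = 0.05. fail to reject H0.

W+ = 34.5, W- = 43.5, W = min = 34.5, p = 0.723058, fail to reject H0.


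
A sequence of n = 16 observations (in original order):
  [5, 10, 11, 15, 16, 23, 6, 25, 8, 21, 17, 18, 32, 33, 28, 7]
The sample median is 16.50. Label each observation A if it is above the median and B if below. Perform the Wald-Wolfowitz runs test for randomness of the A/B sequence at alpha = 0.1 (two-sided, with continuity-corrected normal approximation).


Step 1: Compute median = 16.50; label A = above, B = below.
Labels in order: BBBBBABABAAAAAAB  (n_A = 8, n_B = 8)
Step 2: Count runs R = 7.
Step 3: Under H0 (random ordering), E[R] = 2*n_A*n_B/(n_A+n_B) + 1 = 2*8*8/16 + 1 = 9.0000.
        Var[R] = 2*n_A*n_B*(2*n_A*n_B - n_A - n_B) / ((n_A+n_B)^2 * (n_A+n_B-1)) = 14336/3840 = 3.7333.
        SD[R] = 1.9322.
Step 4: Continuity-corrected z = (R + 0.5 - E[R]) / SD[R] = (7 + 0.5 - 9.0000) / 1.9322 = -0.7763.
Step 5: Two-sided p-value via normal approximation = 2*(1 - Phi(|z|)) = 0.437558.
Step 6: alpha = 0.1. fail to reject H0.

R = 7, z = -0.7763, p = 0.437558, fail to reject H0.


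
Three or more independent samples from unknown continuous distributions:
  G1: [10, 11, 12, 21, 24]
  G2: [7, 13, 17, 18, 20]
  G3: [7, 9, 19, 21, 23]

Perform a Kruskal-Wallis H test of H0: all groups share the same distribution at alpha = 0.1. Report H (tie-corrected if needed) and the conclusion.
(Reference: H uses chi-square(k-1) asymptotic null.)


Step 1: Combine all N = 15 observations and assign midranks.
sorted (value, group, rank): (7,G2,1.5), (7,G3,1.5), (9,G3,3), (10,G1,4), (11,G1,5), (12,G1,6), (13,G2,7), (17,G2,8), (18,G2,9), (19,G3,10), (20,G2,11), (21,G1,12.5), (21,G3,12.5), (23,G3,14), (24,G1,15)
Step 2: Sum ranks within each group.
R_1 = 42.5 (n_1 = 5)
R_2 = 36.5 (n_2 = 5)
R_3 = 41 (n_3 = 5)
Step 3: H = 12/(N(N+1)) * sum(R_i^2/n_i) - 3(N+1)
     = 12/(15*16) * (42.5^2/5 + 36.5^2/5 + 41^2/5) - 3*16
     = 0.050000 * 963.9 - 48
     = 0.195000.
Step 4: Ties present; correction factor C = 1 - 12/(15^3 - 15) = 0.996429. Corrected H = 0.195000 / 0.996429 = 0.195699.
Step 5: Under H0, H ~ chi^2(2); p-value = 0.906785.
Step 6: alpha = 0.1. fail to reject H0.

H = 0.1957, df = 2, p = 0.906785, fail to reject H0.


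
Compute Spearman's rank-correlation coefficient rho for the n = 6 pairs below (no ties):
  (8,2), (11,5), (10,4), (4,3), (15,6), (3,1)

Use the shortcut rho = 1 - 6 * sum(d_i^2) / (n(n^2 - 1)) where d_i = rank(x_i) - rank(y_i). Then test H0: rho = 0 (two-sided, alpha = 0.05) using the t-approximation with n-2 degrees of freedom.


Step 1: Rank x and y separately (midranks; no ties here).
rank(x): 8->3, 11->5, 10->4, 4->2, 15->6, 3->1
rank(y): 2->2, 5->5, 4->4, 3->3, 6->6, 1->1
Step 2: d_i = R_x(i) - R_y(i); compute d_i^2.
  (3-2)^2=1, (5-5)^2=0, (4-4)^2=0, (2-3)^2=1, (6-6)^2=0, (1-1)^2=0
sum(d^2) = 2.
Step 3: rho = 1 - 6*2 / (6*(6^2 - 1)) = 1 - 12/210 = 0.942857.
Step 4: Under H0, t = rho * sqrt((n-2)/(1-rho^2)) = 5.6595 ~ t(4).
Step 5: Two-sided p-value from the t-distribution with 4 df = 0.004805.
Step 6: alpha = 0.05. reject H0.

rho = 0.9429, p = 0.004805, reject H0 at alpha = 0.05.


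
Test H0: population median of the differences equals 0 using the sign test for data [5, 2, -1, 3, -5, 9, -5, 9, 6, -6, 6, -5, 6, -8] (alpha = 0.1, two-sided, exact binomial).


Step 1: Discard zero differences. Original n = 14; n_eff = number of nonzero differences = 14.
Nonzero differences (with sign): +5, +2, -1, +3, -5, +9, -5, +9, +6, -6, +6, -5, +6, -8
Step 2: Count signs: positive = 8, negative = 6.
Step 3: Under H0: P(positive) = 0.5, so the number of positives S ~ Bin(14, 0.5).
Step 4: Two-sided exact p-value = sum of Bin(14,0.5) probabilities at or below the observed probability = 0.790527.
Step 5: alpha = 0.1. fail to reject H0.

n_eff = 14, pos = 8, neg = 6, p = 0.790527, fail to reject H0.


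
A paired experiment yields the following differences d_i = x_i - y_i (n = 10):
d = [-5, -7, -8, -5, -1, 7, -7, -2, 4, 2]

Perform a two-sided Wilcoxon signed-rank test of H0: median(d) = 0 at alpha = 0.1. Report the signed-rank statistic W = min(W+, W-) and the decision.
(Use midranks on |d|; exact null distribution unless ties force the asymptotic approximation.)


Step 1: Drop any zero differences (none here) and take |d_i|.
|d| = [5, 7, 8, 5, 1, 7, 7, 2, 4, 2]
Step 2: Midrank |d_i| (ties get averaged ranks).
ranks: |5|->5.5, |7|->8, |8|->10, |5|->5.5, |1|->1, |7|->8, |7|->8, |2|->2.5, |4|->4, |2|->2.5
Step 3: Attach original signs; sum ranks with positive sign and with negative sign.
W+ = 8 + 4 + 2.5 = 14.5
W- = 5.5 + 8 + 10 + 5.5 + 1 + 8 + 2.5 = 40.5
(Check: W+ + W- = 55 should equal n(n+1)/2 = 55.)
Step 4: Test statistic W = min(W+, W-) = 14.5.
Step 5: Ties in |d|, so use the tie-corrected normal approximation.
        E[W] = n(n+1)/4 = 10*11/4 = 27.5.
        Tie groups: |d|=2 (t=2), |d|=5 (t=2), |d|=7 (t=3); sum(t^3 - t) = 36.
        Var[W] = n(n+1)(2n+1)/24 - sum(t^3-t)/48 = 2310/24 - 36/48 = 95.5.
        z = (W - E[W]) / sqrt(Var[W]) = (14.5 - 27.5) / 9.7724 = -1.3303.
        Two-sided p = 2*Phi(z) = 0.183427.
Step 6: alpha = 0.1. fail to reject H0.

W+ = 14.5, W- = 40.5, W = min = 14.5, p = 0.183427, fail to reject H0.


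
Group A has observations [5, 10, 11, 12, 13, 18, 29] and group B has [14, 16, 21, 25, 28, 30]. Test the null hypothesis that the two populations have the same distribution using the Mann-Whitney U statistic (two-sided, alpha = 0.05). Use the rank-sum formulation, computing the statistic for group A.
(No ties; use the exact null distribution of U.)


Step 1: Combine and sort all 13 observations; assign midranks.
sorted (value, group): (5,X), (10,X), (11,X), (12,X), (13,X), (14,Y), (16,Y), (18,X), (21,Y), (25,Y), (28,Y), (29,X), (30,Y)
ranks: 5->1, 10->2, 11->3, 12->4, 13->5, 14->6, 16->7, 18->8, 21->9, 25->10, 28->11, 29->12, 30->13
Step 2: Rank sum for X: R1 = 1 + 2 + 3 + 4 + 5 + 8 + 12 = 35.
Step 3: U_X = R1 - n1(n1+1)/2 = 35 - 7*8/2 = 35 - 28 = 7.
       U_Y = n1*n2 - U_X = 42 - 7 = 35.
Step 4: No ties, so the exact null distribution of U (based on enumerating the C(13,7) = 1716 equally likely rank assignments) gives the two-sided p-value.
Step 5: p-value = 0.051282; compare to alpha = 0.05. fail to reject H0.

U_X = 7, p = 0.051282, fail to reject H0 at alpha = 0.05.


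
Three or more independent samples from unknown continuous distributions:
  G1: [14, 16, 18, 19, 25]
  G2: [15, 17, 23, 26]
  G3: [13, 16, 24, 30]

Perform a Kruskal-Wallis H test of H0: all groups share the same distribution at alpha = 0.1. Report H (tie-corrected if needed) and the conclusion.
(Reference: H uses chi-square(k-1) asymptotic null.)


Step 1: Combine all N = 13 observations and assign midranks.
sorted (value, group, rank): (13,G3,1), (14,G1,2), (15,G2,3), (16,G1,4.5), (16,G3,4.5), (17,G2,6), (18,G1,7), (19,G1,8), (23,G2,9), (24,G3,10), (25,G1,11), (26,G2,12), (30,G3,13)
Step 2: Sum ranks within each group.
R_1 = 32.5 (n_1 = 5)
R_2 = 30 (n_2 = 4)
R_3 = 28.5 (n_3 = 4)
Step 3: H = 12/(N(N+1)) * sum(R_i^2/n_i) - 3(N+1)
     = 12/(13*14) * (32.5^2/5 + 30^2/4 + 28.5^2/4) - 3*14
     = 0.065934 * 639.312 - 42
     = 0.152473.
Step 4: Ties present; correction factor C = 1 - 6/(13^3 - 13) = 0.997253. Corrected H = 0.152473 / 0.997253 = 0.152893.
Step 5: Under H0, H ~ chi^2(2); p-value = 0.926403.
Step 6: alpha = 0.1. fail to reject H0.

H = 0.1529, df = 2, p = 0.926403, fail to reject H0.


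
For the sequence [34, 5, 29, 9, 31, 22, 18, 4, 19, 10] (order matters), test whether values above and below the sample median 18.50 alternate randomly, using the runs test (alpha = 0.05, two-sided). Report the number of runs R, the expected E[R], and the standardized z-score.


Step 1: Compute median = 18.50; label A = above, B = below.
Labels in order: ABABAABBAB  (n_A = 5, n_B = 5)
Step 2: Count runs R = 8.
Step 3: Under H0 (random ordering), E[R] = 2*n_A*n_B/(n_A+n_B) + 1 = 2*5*5/10 + 1 = 6.0000.
        Var[R] = 2*n_A*n_B*(2*n_A*n_B - n_A - n_B) / ((n_A+n_B)^2 * (n_A+n_B-1)) = 2000/900 = 2.2222.
        SD[R] = 1.4907.
Step 4: Continuity-corrected z = (R - 0.5 - E[R]) / SD[R] = (8 - 0.5 - 6.0000) / 1.4907 = 1.0062.
Step 5: Two-sided p-value via normal approximation = 2*(1 - Phi(|z|)) = 0.314305.
Step 6: alpha = 0.05. fail to reject H0.

R = 8, z = 1.0062, p = 0.314305, fail to reject H0.


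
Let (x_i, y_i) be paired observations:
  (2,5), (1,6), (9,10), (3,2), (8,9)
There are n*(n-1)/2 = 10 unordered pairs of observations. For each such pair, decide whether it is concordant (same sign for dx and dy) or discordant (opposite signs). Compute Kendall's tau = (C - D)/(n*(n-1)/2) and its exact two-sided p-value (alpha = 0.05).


Step 1: Enumerate the 10 unordered pairs (i,j) with i<j and classify each by sign(x_j-x_i) * sign(y_j-y_i).
  (1,2):dx=-1,dy=+1->D; (1,3):dx=+7,dy=+5->C; (1,4):dx=+1,dy=-3->D; (1,5):dx=+6,dy=+4->C
  (2,3):dx=+8,dy=+4->C; (2,4):dx=+2,dy=-4->D; (2,5):dx=+7,dy=+3->C; (3,4):dx=-6,dy=-8->C
  (3,5):dx=-1,dy=-1->C; (4,5):dx=+5,dy=+7->C
Step 2: C = 7, D = 3, total pairs = 10.
Step 3: tau = (C - D)/(n(n-1)/2) = (7 - 3)/10 = 0.400000.
Step 4: Exact two-sided p-value (enumerate n! = 120 permutations of y under H0): p = 0.483333.
Step 5: alpha = 0.05. fail to reject H0.

tau_b = 0.4000 (C=7, D=3), p = 0.483333, fail to reject H0.


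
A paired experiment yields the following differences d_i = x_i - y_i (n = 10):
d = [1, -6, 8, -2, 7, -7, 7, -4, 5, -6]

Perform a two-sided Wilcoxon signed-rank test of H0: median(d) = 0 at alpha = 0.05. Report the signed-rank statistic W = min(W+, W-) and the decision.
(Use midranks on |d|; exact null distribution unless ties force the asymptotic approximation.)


Step 1: Drop any zero differences (none here) and take |d_i|.
|d| = [1, 6, 8, 2, 7, 7, 7, 4, 5, 6]
Step 2: Midrank |d_i| (ties get averaged ranks).
ranks: |1|->1, |6|->5.5, |8|->10, |2|->2, |7|->8, |7|->8, |7|->8, |4|->3, |5|->4, |6|->5.5
Step 3: Attach original signs; sum ranks with positive sign and with negative sign.
W+ = 1 + 10 + 8 + 8 + 4 = 31
W- = 5.5 + 2 + 8 + 3 + 5.5 = 24
(Check: W+ + W- = 55 should equal n(n+1)/2 = 55.)
Step 4: Test statistic W = min(W+, W-) = 24.
Step 5: Ties in |d|, so use the tie-corrected normal approximation.
        E[W] = n(n+1)/4 = 10*11/4 = 27.5.
        Tie groups: |d|=6 (t=2), |d|=7 (t=3); sum(t^3 - t) = 30.
        Var[W] = n(n+1)(2n+1)/24 - sum(t^3-t)/48 = 2310/24 - 30/48 = 95.625.
        z = (W - E[W]) / sqrt(Var[W]) = (24 - 27.5) / 9.7788 = -0.3579.
        Two-sided p = 2*Phi(z) = 0.720405.
Step 6: alpha = 0.05. fail to reject H0.

W+ = 31, W- = 24, W = min = 24, p = 0.720405, fail to reject H0.


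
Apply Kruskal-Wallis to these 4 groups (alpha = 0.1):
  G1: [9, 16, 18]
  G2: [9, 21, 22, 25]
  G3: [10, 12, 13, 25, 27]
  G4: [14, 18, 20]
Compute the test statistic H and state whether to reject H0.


Step 1: Combine all N = 15 observations and assign midranks.
sorted (value, group, rank): (9,G1,1.5), (9,G2,1.5), (10,G3,3), (12,G3,4), (13,G3,5), (14,G4,6), (16,G1,7), (18,G1,8.5), (18,G4,8.5), (20,G4,10), (21,G2,11), (22,G2,12), (25,G2,13.5), (25,G3,13.5), (27,G3,15)
Step 2: Sum ranks within each group.
R_1 = 17 (n_1 = 3)
R_2 = 38 (n_2 = 4)
R_3 = 40.5 (n_3 = 5)
R_4 = 24.5 (n_4 = 3)
Step 3: H = 12/(N(N+1)) * sum(R_i^2/n_i) - 3(N+1)
     = 12/(15*16) * (17^2/3 + 38^2/4 + 40.5^2/5 + 24.5^2/3) - 3*16
     = 0.050000 * 985.467 - 48
     = 1.273333.
Step 4: Ties present; correction factor C = 1 - 18/(15^3 - 15) = 0.994643. Corrected H = 1.273333 / 0.994643 = 1.280192.
Step 5: Under H0, H ~ chi^2(3); p-value = 0.733842.
Step 6: alpha = 0.1. fail to reject H0.

H = 1.2802, df = 3, p = 0.733842, fail to reject H0.


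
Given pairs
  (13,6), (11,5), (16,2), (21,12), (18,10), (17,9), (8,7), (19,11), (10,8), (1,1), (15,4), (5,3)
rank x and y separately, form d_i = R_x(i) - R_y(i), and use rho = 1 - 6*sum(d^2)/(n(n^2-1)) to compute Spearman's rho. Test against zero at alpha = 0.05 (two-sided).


Step 1: Rank x and y separately (midranks; no ties here).
rank(x): 13->6, 11->5, 16->8, 21->12, 18->10, 17->9, 8->3, 19->11, 10->4, 1->1, 15->7, 5->2
rank(y): 6->6, 5->5, 2->2, 12->12, 10->10, 9->9, 7->7, 11->11, 8->8, 1->1, 4->4, 3->3
Step 2: d_i = R_x(i) - R_y(i); compute d_i^2.
  (6-6)^2=0, (5-5)^2=0, (8-2)^2=36, (12-12)^2=0, (10-10)^2=0, (9-9)^2=0, (3-7)^2=16, (11-11)^2=0, (4-8)^2=16, (1-1)^2=0, (7-4)^2=9, (2-3)^2=1
sum(d^2) = 78.
Step 3: rho = 1 - 6*78 / (12*(12^2 - 1)) = 1 - 468/1716 = 0.727273.
Step 4: Under H0, t = rho * sqrt((n-2)/(1-rho^2)) = 3.3508 ~ t(10).
Step 5: Two-sided p-value from the t-distribution with 10 df = 0.007355.
Step 6: alpha = 0.05. reject H0.

rho = 0.7273, p = 0.007355, reject H0 at alpha = 0.05.


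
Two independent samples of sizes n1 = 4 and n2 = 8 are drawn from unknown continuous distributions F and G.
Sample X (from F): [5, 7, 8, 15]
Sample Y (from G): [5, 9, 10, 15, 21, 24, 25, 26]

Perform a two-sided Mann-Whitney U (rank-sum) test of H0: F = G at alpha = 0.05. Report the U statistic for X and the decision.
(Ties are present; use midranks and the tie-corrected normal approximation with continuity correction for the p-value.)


Step 1: Combine and sort all 12 observations; assign midranks.
sorted (value, group): (5,X), (5,Y), (7,X), (8,X), (9,Y), (10,Y), (15,X), (15,Y), (21,Y), (24,Y), (25,Y), (26,Y)
ranks: 5->1.5, 5->1.5, 7->3, 8->4, 9->5, 10->6, 15->7.5, 15->7.5, 21->9, 24->10, 25->11, 26->12
Step 2: Rank sum for X: R1 = 1.5 + 3 + 4 + 7.5 = 16.
Step 3: U_X = R1 - n1(n1+1)/2 = 16 - 4*5/2 = 16 - 10 = 6.
       U_Y = n1*n2 - U_X = 32 - 6 = 26.
Step 4: Ties are present, so use the tie-corrected normal approximation (with continuity correction) for the p-value.
Step 5: p-value = 0.105412; compare to alpha = 0.05. fail to reject H0.

U_X = 6, p = 0.105412, fail to reject H0 at alpha = 0.05.


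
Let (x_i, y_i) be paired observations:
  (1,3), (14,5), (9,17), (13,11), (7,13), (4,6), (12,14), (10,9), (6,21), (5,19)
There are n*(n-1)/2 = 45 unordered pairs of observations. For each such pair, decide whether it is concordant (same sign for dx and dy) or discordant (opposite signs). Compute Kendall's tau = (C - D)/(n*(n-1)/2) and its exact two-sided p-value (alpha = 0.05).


Step 1: Enumerate the 45 unordered pairs (i,j) with i<j and classify each by sign(x_j-x_i) * sign(y_j-y_i).
  (1,2):dx=+13,dy=+2->C; (1,3):dx=+8,dy=+14->C; (1,4):dx=+12,dy=+8->C; (1,5):dx=+6,dy=+10->C
  (1,6):dx=+3,dy=+3->C; (1,7):dx=+11,dy=+11->C; (1,8):dx=+9,dy=+6->C; (1,9):dx=+5,dy=+18->C
  (1,10):dx=+4,dy=+16->C; (2,3):dx=-5,dy=+12->D; (2,4):dx=-1,dy=+6->D; (2,5):dx=-7,dy=+8->D
  (2,6):dx=-10,dy=+1->D; (2,7):dx=-2,dy=+9->D; (2,8):dx=-4,dy=+4->D; (2,9):dx=-8,dy=+16->D
  (2,10):dx=-9,dy=+14->D; (3,4):dx=+4,dy=-6->D; (3,5):dx=-2,dy=-4->C; (3,6):dx=-5,dy=-11->C
  (3,7):dx=+3,dy=-3->D; (3,8):dx=+1,dy=-8->D; (3,9):dx=-3,dy=+4->D; (3,10):dx=-4,dy=+2->D
  (4,5):dx=-6,dy=+2->D; (4,6):dx=-9,dy=-5->C; (4,7):dx=-1,dy=+3->D; (4,8):dx=-3,dy=-2->C
  (4,9):dx=-7,dy=+10->D; (4,10):dx=-8,dy=+8->D; (5,6):dx=-3,dy=-7->C; (5,7):dx=+5,dy=+1->C
  (5,8):dx=+3,dy=-4->D; (5,9):dx=-1,dy=+8->D; (5,10):dx=-2,dy=+6->D; (6,7):dx=+8,dy=+8->C
  (6,8):dx=+6,dy=+3->C; (6,9):dx=+2,dy=+15->C; (6,10):dx=+1,dy=+13->C; (7,8):dx=-2,dy=-5->C
  (7,9):dx=-6,dy=+7->D; (7,10):dx=-7,dy=+5->D; (8,9):dx=-4,dy=+12->D; (8,10):dx=-5,dy=+10->D
  (9,10):dx=-1,dy=-2->C
Step 2: C = 21, D = 24, total pairs = 45.
Step 3: tau = (C - D)/(n(n-1)/2) = (21 - 24)/45 = -0.066667.
Step 4: Exact two-sided p-value (enumerate n! = 3628800 permutations of y under H0): p = 0.861801.
Step 5: alpha = 0.05. fail to reject H0.

tau_b = -0.0667 (C=21, D=24), p = 0.861801, fail to reject H0.


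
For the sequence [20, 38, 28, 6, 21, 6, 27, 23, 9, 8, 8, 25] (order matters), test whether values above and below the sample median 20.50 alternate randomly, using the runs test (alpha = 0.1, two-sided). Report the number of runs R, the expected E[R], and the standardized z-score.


Step 1: Compute median = 20.50; label A = above, B = below.
Labels in order: BAABABAABBBA  (n_A = 6, n_B = 6)
Step 2: Count runs R = 8.
Step 3: Under H0 (random ordering), E[R] = 2*n_A*n_B/(n_A+n_B) + 1 = 2*6*6/12 + 1 = 7.0000.
        Var[R] = 2*n_A*n_B*(2*n_A*n_B - n_A - n_B) / ((n_A+n_B)^2 * (n_A+n_B-1)) = 4320/1584 = 2.7273.
        SD[R] = 1.6514.
Step 4: Continuity-corrected z = (R - 0.5 - E[R]) / SD[R] = (8 - 0.5 - 7.0000) / 1.6514 = 0.3028.
Step 5: Two-sided p-value via normal approximation = 2*(1 - Phi(|z|)) = 0.762069.
Step 6: alpha = 0.1. fail to reject H0.

R = 8, z = 0.3028, p = 0.762069, fail to reject H0.


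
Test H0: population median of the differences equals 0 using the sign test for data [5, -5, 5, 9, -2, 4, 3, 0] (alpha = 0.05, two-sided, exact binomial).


Step 1: Discard zero differences. Original n = 8; n_eff = number of nonzero differences = 7.
Nonzero differences (with sign): +5, -5, +5, +9, -2, +4, +3
Step 2: Count signs: positive = 5, negative = 2.
Step 3: Under H0: P(positive) = 0.5, so the number of positives S ~ Bin(7, 0.5).
Step 4: Two-sided exact p-value = sum of Bin(7,0.5) probabilities at or below the observed probability = 0.453125.
Step 5: alpha = 0.05. fail to reject H0.

n_eff = 7, pos = 5, neg = 2, p = 0.453125, fail to reject H0.


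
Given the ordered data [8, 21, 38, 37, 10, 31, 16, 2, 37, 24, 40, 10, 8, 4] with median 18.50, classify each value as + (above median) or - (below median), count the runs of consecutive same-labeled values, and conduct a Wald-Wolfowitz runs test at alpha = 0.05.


Step 1: Compute median = 18.50; label A = above, B = below.
Labels in order: BAAABABBAAABBB  (n_A = 7, n_B = 7)
Step 2: Count runs R = 7.
Step 3: Under H0 (random ordering), E[R] = 2*n_A*n_B/(n_A+n_B) + 1 = 2*7*7/14 + 1 = 8.0000.
        Var[R] = 2*n_A*n_B*(2*n_A*n_B - n_A - n_B) / ((n_A+n_B)^2 * (n_A+n_B-1)) = 8232/2548 = 3.2308.
        SD[R] = 1.7974.
Step 4: Continuity-corrected z = (R + 0.5 - E[R]) / SD[R] = (7 + 0.5 - 8.0000) / 1.7974 = -0.2782.
Step 5: Two-sided p-value via normal approximation = 2*(1 - Phi(|z|)) = 0.780879.
Step 6: alpha = 0.05. fail to reject H0.

R = 7, z = -0.2782, p = 0.780879, fail to reject H0.
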